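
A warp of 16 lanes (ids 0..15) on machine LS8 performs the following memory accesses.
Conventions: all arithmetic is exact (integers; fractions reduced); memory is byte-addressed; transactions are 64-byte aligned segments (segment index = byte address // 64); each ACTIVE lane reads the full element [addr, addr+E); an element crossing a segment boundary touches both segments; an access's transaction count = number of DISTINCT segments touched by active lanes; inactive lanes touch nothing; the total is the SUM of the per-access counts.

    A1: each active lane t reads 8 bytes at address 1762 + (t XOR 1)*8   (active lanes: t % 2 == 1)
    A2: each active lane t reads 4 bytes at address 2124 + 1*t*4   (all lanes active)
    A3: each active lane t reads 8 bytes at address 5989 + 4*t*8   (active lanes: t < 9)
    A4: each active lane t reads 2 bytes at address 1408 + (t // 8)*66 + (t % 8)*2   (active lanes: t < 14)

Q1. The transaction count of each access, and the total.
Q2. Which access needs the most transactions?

A1: 3 transactions
A2: 2 transactions
A3: 5 transactions
A4: 2 transactions

Answer: 3,2,5,2; total 12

Answer: A3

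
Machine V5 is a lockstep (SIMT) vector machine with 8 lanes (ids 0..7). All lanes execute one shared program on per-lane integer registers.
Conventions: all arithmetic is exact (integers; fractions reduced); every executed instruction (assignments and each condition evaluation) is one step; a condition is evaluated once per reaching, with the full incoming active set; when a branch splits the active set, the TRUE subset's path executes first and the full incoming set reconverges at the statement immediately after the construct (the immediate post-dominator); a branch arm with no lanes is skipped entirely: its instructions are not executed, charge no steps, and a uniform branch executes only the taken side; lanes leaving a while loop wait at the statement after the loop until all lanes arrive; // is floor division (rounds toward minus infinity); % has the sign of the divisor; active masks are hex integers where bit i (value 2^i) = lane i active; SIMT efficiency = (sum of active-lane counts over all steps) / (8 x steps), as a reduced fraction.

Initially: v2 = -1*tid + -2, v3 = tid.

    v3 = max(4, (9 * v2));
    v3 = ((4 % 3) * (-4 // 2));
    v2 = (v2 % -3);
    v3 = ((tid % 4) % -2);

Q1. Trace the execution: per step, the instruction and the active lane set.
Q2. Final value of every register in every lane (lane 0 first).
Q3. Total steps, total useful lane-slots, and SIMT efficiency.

step 0: v3 <- max(4, (9 * v2))       0xff
step 1: v3 <- ((4 % 3) * (-4 // 2))  0xff
step 2: v2 <- (v2 % -3)              0xff
step 3: v3 <- ((tid % 4) % -2)       0xff

Answer: 4 steps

v2: -2,0,-1,-2,0,-1,-2,0
v3: 0,-1,0,-1,0,-1,0,-1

steps = 4; useful = 32; efficiency = 32/32 = 1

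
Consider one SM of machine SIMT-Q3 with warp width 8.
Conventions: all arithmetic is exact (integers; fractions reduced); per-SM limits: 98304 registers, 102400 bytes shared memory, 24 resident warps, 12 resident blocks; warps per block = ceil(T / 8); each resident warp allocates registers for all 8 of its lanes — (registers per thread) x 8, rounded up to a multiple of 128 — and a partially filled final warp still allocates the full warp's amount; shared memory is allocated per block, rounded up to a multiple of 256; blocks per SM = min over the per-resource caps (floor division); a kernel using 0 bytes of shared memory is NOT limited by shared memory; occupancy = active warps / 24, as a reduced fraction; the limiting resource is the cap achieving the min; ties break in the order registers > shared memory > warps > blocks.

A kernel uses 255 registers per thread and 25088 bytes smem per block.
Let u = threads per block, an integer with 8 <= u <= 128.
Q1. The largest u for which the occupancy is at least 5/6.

Answer: u = 96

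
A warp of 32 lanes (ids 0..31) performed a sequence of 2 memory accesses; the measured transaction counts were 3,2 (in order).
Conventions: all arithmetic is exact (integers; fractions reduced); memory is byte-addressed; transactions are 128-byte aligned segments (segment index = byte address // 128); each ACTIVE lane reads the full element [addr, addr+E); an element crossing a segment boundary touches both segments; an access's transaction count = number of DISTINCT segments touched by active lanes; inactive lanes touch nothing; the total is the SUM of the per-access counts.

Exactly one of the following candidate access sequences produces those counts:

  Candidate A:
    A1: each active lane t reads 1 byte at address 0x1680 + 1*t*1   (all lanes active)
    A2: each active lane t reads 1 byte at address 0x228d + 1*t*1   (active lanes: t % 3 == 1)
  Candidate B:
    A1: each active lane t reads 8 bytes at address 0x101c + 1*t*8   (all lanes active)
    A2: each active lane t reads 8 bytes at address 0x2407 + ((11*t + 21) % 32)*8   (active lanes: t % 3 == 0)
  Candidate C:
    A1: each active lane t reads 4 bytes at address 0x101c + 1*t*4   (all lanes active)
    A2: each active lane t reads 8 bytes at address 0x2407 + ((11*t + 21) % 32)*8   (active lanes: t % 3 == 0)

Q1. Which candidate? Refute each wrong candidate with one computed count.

A: A1 gives 1 transaction, not 3
C: A1 gives 2 transactions, not 3
B: all counts match (3,2)

Answer: B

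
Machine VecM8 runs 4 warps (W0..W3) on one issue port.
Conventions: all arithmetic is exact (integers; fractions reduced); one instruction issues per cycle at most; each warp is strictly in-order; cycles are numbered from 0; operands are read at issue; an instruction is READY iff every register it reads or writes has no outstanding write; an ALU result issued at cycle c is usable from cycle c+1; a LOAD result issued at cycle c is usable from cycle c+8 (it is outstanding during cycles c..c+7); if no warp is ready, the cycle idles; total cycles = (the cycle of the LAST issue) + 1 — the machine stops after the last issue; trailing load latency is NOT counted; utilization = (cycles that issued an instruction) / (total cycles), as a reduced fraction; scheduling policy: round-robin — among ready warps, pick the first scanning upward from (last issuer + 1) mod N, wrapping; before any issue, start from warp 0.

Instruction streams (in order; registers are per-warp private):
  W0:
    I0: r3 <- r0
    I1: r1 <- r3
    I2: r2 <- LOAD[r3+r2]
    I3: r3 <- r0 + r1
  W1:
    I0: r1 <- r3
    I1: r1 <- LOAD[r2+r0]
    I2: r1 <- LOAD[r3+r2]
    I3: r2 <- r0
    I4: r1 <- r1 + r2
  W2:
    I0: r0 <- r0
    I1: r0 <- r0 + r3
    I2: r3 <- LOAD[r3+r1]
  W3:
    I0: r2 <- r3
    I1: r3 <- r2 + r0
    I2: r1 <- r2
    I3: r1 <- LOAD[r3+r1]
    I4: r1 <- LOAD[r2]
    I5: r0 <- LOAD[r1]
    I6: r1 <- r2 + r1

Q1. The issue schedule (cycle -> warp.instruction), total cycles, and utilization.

cycle 0: W0.I0
cycle 1: W1.I0
cycle 2: W2.I0
cycle 3: W3.I0
cycle 4: W0.I1
cycle 5: W1.I1
cycle 6: W2.I1
cycle 7: W3.I1
cycle 8: W0.I2
cycle 9: W2.I2
cycle 10: W3.I2
cycle 11: W0.I3
cycle 12: W3.I3
cycle 13: W1.I2
cycle 14: W1.I3
cycle 15: idle
cycle 16: idle
cycle 17: idle
cycle 18: idle
cycle 19: idle
cycle 20: W3.I4
cycle 21: W1.I4
cycle 22: idle
cycle 23: idle
cycle 24: idle
cycle 25: idle
cycle 26: idle
cycle 27: idle
cycle 28: W3.I5
cycle 29: W3.I6

Answer: 30 cycles, utilization 19/30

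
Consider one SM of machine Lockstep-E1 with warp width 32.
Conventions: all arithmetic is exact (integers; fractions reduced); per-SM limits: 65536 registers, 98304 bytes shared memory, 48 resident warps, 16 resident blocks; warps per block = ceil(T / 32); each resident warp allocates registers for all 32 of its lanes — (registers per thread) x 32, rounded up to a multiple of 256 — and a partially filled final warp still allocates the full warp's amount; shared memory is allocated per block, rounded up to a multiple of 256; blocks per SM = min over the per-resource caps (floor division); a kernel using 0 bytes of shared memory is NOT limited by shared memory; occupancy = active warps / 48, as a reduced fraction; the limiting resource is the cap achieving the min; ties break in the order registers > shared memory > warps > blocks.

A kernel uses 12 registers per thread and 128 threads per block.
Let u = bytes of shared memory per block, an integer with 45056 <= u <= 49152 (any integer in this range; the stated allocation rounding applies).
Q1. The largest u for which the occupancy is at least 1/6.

Answer: u = 49152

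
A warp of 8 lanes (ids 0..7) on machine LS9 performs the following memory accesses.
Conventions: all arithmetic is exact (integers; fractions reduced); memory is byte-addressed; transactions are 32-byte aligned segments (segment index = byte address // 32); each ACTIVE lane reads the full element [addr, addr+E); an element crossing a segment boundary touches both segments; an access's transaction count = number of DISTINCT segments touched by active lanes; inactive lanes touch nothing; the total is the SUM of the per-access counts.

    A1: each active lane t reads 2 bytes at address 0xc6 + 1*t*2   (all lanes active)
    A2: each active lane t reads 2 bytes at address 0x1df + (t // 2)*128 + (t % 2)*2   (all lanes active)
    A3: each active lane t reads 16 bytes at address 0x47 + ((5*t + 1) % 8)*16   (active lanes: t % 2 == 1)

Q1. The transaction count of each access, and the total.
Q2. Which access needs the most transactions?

A1: 1 transaction
A2: 8 transactions
A3: 4 transactions

Answer: 1,8,4; total 13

Answer: A2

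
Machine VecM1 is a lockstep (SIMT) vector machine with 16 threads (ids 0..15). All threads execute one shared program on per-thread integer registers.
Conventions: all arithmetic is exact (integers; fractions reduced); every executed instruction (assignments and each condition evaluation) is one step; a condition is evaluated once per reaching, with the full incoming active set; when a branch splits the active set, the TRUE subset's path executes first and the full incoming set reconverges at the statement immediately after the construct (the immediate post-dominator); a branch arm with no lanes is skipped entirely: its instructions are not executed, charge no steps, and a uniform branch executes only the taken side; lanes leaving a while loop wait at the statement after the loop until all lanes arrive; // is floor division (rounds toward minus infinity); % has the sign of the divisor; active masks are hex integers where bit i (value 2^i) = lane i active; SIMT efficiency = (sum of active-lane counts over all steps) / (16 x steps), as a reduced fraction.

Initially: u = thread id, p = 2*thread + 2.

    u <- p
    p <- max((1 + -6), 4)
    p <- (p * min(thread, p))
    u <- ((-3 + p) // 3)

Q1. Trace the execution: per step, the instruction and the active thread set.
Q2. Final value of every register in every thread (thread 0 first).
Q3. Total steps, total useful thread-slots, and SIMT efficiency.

step 0: u <- p                       0xffff
step 1: p <- max((1 + -6), 4)        0xffff
step 2: p <- (p * min(thread, p))    0xffff
step 3: u <- ((-3 + p) // 3)         0xffff

Answer: 4 steps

u: -1,0,1,3,4,4,4,4,4,4,4,4,4,4,4,4
p: 0,4,8,12,16,16,16,16,16,16,16,16,16,16,16,16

steps = 4; useful = 64; efficiency = 64/64 = 1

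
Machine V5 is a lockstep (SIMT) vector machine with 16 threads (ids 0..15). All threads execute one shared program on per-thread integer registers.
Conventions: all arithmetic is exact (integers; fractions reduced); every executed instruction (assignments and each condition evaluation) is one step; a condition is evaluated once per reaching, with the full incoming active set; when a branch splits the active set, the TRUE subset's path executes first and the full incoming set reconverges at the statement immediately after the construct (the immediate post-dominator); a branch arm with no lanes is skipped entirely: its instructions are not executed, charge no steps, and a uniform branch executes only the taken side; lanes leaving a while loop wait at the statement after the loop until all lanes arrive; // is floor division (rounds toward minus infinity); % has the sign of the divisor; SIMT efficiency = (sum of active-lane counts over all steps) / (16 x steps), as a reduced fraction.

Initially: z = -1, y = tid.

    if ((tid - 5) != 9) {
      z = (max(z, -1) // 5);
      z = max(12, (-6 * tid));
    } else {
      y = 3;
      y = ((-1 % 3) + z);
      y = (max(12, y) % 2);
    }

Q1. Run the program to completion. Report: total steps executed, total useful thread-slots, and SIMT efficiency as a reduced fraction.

Answer: 6 steps, 49 useful, 49/96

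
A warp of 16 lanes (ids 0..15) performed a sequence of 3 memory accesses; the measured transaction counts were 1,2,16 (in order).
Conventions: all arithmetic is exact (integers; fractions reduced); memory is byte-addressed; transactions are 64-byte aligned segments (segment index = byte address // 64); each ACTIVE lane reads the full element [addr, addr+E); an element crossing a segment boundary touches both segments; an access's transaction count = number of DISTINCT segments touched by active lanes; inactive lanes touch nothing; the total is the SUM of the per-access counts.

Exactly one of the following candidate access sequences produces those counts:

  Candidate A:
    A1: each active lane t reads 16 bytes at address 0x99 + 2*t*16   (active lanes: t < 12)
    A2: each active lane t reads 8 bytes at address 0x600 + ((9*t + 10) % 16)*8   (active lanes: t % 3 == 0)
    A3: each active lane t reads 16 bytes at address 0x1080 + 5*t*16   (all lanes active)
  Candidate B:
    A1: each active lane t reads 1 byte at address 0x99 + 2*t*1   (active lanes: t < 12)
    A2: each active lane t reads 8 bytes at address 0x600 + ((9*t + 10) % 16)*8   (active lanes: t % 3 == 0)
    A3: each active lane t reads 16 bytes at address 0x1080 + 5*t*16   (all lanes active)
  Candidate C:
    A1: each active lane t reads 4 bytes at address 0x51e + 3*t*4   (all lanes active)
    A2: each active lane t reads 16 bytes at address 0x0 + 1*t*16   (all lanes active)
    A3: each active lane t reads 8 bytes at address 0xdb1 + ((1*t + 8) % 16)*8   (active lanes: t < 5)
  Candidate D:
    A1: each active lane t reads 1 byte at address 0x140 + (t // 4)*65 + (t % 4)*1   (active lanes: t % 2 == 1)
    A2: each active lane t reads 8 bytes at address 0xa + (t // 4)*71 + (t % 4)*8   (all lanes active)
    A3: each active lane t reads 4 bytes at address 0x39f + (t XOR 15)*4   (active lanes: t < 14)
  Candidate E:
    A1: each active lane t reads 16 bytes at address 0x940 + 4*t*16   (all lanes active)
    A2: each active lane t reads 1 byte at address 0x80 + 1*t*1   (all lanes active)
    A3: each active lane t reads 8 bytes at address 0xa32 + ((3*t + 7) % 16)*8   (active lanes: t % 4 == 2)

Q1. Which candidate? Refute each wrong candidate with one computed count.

A: A1 gives 7 transactions, not 1
C: A1 gives 4 transactions, not 1
D: A1 gives 4 transactions, not 1
E: A1 gives 16 transactions, not 1
B: all counts match (1,2,16)

Answer: B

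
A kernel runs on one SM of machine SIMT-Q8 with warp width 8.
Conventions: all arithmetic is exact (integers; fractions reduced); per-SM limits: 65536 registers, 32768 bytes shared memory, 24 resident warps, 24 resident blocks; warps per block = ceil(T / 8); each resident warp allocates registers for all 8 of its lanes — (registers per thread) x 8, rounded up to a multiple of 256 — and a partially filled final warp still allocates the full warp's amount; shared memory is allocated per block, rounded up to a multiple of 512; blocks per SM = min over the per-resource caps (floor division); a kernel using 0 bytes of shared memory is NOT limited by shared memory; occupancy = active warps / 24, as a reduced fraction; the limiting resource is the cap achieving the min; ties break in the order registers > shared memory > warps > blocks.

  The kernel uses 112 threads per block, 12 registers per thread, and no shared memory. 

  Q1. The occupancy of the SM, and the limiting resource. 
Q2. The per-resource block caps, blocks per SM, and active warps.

Answer: occupancy 7/12, limited by warps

registers: 18 blocks
shared memory: no limit (kernel uses none)
warps: 1 block
blocks: 24 blocks

Answer: 1 block, 14 active warps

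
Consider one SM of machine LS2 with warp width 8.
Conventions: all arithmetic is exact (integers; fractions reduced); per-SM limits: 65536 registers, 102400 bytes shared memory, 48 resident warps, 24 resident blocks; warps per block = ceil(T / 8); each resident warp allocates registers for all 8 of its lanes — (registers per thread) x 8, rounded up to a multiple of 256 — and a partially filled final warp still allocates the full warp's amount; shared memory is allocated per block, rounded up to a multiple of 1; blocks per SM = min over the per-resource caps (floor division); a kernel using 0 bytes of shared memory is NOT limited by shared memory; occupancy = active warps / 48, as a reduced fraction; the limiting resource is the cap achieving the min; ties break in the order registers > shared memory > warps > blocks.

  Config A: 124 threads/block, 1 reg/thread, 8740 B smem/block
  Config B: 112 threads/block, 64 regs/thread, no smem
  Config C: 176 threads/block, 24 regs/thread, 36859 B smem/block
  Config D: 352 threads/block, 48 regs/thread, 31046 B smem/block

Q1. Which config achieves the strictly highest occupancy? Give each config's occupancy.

occupancies: A 1, B 7/8, C 11/12, D 11/12

Answer: A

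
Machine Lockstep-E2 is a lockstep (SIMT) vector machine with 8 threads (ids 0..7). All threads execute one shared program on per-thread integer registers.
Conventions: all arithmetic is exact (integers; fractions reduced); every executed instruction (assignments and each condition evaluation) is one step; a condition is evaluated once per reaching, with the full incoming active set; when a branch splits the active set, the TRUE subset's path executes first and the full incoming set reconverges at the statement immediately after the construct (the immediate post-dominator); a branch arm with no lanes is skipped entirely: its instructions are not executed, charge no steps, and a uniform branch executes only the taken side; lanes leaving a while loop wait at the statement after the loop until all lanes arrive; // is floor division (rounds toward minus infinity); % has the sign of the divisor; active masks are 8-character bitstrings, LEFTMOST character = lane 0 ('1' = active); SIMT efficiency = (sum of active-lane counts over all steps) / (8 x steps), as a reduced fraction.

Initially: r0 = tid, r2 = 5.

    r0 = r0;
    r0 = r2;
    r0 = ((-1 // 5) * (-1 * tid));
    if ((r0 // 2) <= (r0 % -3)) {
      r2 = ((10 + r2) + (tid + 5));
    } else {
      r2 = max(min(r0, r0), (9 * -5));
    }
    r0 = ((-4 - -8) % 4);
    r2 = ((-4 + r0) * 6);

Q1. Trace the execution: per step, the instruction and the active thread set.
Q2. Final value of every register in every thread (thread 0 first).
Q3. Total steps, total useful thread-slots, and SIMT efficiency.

step 0: r0 <- r0                     11111111
step 1: r0 <- r2                     11111111
step 2: r0 <- ((-1 // 5) * (-1 * tid)) 11111111
step 3: eval ((r0 // 2) <= (r0 % -3)) 11111111
step 4: r2 <- ((10 + r2) + (tid + 5)) 10000000
step 5: r2 <- max(min(r0, r0), (9 * -5)) 01111111
step 6: r0 <- ((-4 - -8) % 4)        11111111
step 7: r2 <- ((-4 + r0) * 6)        11111111

Answer: 8 steps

r0: 0,0,0,0,0,0,0,0
r2: -24,-24,-24,-24,-24,-24,-24,-24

steps = 8; useful = 56; efficiency = 56/64 = 7/8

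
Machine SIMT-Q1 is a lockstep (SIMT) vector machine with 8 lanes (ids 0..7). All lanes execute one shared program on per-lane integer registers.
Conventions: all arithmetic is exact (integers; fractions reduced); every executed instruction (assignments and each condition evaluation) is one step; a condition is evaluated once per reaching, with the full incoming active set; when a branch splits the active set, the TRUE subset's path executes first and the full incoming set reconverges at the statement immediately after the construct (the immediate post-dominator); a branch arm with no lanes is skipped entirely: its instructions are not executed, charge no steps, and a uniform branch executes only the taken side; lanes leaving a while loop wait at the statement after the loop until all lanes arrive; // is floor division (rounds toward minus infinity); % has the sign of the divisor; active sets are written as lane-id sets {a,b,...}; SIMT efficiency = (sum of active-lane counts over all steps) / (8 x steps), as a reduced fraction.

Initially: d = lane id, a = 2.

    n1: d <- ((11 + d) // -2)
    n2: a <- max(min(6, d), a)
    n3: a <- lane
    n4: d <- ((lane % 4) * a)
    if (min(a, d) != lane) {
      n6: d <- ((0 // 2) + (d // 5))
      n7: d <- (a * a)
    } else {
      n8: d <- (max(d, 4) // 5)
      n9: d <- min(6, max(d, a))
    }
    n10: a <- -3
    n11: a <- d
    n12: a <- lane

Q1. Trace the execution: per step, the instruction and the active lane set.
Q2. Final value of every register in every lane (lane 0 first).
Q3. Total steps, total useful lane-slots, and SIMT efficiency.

step 0: d <- ((11 + d) // -2)        {0,1,2,3,4,5,6,7}
step 1: a <- max(min(6, d), a)       {0,1,2,3,4,5,6,7}
step 2: a <- lane                    {0,1,2,3,4,5,6,7}
step 3: d <- ((lane % 4) * a)        {0,1,2,3,4,5,6,7}
step 4: eval (min(a, d) != lane)     {0,1,2,3,4,5,6,7}
step 5: d <- ((0 // 2) + (d // 5))   {4}
step 6: d <- (a * a)                 {4}
step 7: d <- (max(d, 4) // 5)        {0,1,2,3,5,6,7}
step 8: d <- min(6, max(d, a))       {0,1,2,3,5,6,7}
step 9: a <- -3                      {0,1,2,3,4,5,6,7}
step 10: a <- d                       {0,1,2,3,4,5,6,7}
step 11: a <- lane                    {0,1,2,3,4,5,6,7}

Answer: 12 steps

d: 0,1,2,3,16,5,6,6
a: 0,1,2,3,4,5,6,7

steps = 12; useful = 80; efficiency = 80/96 = 5/6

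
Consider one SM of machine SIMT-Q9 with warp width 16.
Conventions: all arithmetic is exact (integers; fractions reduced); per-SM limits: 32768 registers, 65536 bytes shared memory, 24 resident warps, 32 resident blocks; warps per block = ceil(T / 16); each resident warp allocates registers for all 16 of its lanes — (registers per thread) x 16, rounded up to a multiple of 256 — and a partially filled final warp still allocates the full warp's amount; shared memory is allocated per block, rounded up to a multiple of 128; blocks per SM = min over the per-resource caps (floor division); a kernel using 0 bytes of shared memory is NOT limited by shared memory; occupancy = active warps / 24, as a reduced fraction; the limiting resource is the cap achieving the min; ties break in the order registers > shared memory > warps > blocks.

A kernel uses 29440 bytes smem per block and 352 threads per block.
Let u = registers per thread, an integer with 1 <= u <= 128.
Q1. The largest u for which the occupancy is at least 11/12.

Answer: u = 80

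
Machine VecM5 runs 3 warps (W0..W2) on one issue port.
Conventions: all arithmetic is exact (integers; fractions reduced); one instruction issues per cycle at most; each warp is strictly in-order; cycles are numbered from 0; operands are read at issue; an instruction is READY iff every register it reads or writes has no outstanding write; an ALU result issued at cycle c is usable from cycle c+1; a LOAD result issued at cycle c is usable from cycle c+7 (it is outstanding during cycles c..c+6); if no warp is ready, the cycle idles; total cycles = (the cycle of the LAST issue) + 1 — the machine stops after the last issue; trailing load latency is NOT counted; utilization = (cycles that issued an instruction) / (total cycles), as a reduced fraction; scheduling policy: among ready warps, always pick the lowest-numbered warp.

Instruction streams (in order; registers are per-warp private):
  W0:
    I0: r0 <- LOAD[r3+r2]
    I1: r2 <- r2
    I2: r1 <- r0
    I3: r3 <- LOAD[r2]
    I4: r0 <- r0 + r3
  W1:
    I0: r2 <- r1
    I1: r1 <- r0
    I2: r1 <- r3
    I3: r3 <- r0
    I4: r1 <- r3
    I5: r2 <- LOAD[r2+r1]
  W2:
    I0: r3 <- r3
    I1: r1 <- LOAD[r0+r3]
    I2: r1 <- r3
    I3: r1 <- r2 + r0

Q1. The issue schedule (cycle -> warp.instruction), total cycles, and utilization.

cycle 0: W0.I0
cycle 1: W0.I1
cycle 2: W1.I0
cycle 3: W1.I1
cycle 4: W1.I2
cycle 5: W1.I3
cycle 6: W1.I4
cycle 7: W0.I2
cycle 8: W0.I3
cycle 9: W1.I5
cycle 10: W2.I0
cycle 11: W2.I1
cycle 12: idle
cycle 13: idle
cycle 14: idle
cycle 15: W0.I4
cycle 16: idle
cycle 17: idle
cycle 18: W2.I2
cycle 19: W2.I3

Answer: 20 cycles, utilization 3/4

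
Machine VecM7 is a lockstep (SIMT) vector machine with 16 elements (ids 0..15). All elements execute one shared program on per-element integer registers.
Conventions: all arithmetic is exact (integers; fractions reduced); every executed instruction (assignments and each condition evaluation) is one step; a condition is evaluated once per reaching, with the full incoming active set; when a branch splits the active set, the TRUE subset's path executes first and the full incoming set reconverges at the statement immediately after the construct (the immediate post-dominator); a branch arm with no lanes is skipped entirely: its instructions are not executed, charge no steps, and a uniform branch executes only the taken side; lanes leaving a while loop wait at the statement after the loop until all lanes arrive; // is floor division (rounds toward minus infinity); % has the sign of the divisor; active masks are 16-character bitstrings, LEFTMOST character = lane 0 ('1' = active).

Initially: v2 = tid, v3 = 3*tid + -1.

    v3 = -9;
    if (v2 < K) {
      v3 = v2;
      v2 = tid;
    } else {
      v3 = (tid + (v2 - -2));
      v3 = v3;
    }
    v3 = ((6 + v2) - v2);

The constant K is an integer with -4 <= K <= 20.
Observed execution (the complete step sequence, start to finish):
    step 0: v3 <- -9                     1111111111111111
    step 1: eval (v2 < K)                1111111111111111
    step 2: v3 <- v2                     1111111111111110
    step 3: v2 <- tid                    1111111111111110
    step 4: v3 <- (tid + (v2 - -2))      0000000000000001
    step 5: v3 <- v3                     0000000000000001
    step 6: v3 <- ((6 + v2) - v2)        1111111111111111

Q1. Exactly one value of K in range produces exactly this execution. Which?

Answer: K = 15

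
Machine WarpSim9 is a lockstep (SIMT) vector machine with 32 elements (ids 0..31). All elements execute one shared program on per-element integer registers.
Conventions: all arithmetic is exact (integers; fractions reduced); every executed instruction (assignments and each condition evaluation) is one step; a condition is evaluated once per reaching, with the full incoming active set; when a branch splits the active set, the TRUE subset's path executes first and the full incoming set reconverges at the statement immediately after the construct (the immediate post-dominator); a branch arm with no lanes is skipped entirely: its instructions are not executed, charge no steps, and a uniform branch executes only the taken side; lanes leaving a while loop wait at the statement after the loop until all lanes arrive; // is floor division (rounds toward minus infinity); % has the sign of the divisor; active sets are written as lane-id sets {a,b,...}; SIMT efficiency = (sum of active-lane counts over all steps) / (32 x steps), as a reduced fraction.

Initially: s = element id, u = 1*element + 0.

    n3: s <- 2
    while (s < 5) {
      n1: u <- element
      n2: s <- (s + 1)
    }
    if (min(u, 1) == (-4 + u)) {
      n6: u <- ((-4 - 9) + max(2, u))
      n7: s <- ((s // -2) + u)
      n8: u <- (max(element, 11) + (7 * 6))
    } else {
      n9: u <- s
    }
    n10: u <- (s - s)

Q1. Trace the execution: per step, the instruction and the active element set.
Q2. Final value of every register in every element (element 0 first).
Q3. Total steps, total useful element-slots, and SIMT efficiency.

step 0: s <- 2                       {0,1,2,3,4,5,6,7,8,9,10,11,12,13,14,15,16,17,18,19,20,21,22,23,24,25,26,27,28,29,30,31}
step 1: eval (s < 5)                 {0,1,2,3,4,5,6,7,8,9,10,11,12,13,14,15,16,17,18,19,20,21,22,23,24,25,26,27,28,29,30,31}
step 2: u <- element                 {0,1,2,3,4,5,6,7,8,9,10,11,12,13,14,15,16,17,18,19,20,21,22,23,24,25,26,27,28,29,30,31}
step 3: s <- (s + 1)                 {0,1,2,3,4,5,6,7,8,9,10,11,12,13,14,15,16,17,18,19,20,21,22,23,24,25,26,27,28,29,30,31}
step 4: eval (s < 5)                 {0,1,2,3,4,5,6,7,8,9,10,11,12,13,14,15,16,17,18,19,20,21,22,23,24,25,26,27,28,29,30,31}
step 5: u <- element                 {0,1,2,3,4,5,6,7,8,9,10,11,12,13,14,15,16,17,18,19,20,21,22,23,24,25,26,27,28,29,30,31}
step 6: s <- (s + 1)                 {0,1,2,3,4,5,6,7,8,9,10,11,12,13,14,15,16,17,18,19,20,21,22,23,24,25,26,27,28,29,30,31}
step 7: eval (s < 5)                 {0,1,2,3,4,5,6,7,8,9,10,11,12,13,14,15,16,17,18,19,20,21,22,23,24,25,26,27,28,29,30,31}
step 8: u <- element                 {0,1,2,3,4,5,6,7,8,9,10,11,12,13,14,15,16,17,18,19,20,21,22,23,24,25,26,27,28,29,30,31}
step 9: s <- (s + 1)                 {0,1,2,3,4,5,6,7,8,9,10,11,12,13,14,15,16,17,18,19,20,21,22,23,24,25,26,27,28,29,30,31}
step 10: eval (s < 5)                 {0,1,2,3,4,5,6,7,8,9,10,11,12,13,14,15,16,17,18,19,20,21,22,23,24,25,26,27,28,29,30,31}
step 11: eval (min(u, 1) == (-4 + u)) {0,1,2,3,4,5,6,7,8,9,10,11,12,13,14,15,16,17,18,19,20,21,22,23,24,25,26,27,28,29,30,31}
step 12: u <- ((-4 - 9) + max(2, u))  {5}
step 13: s <- ((s // -2) + u)         {5}
step 14: u <- (max(element, 11) + (7 * 6)) {5}
step 15: u <- s                       {0,1,2,3,4,6,7,8,9,10,11,12,13,14,15,16,17,18,19,20,21,22,23,24,25,26,27,28,29,30,31}
step 16: u <- (s - s)                 {0,1,2,3,4,5,6,7,8,9,10,11,12,13,14,15,16,17,18,19,20,21,22,23,24,25,26,27,28,29,30,31}

Answer: 17 steps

s: 5,5,5,5,5,-11,5,5,5,5,5,5,5,5,5,5,5,5,5,5,5,5,5,5,5,5,5,5,5,5,5,5
u: 0,0,0,0,0,0,0,0,0,0,0,0,0,0,0,0,0,0,0,0,0,0,0,0,0,0,0,0,0,0,0,0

steps = 17; useful = 450; efficiency = 450/544 = 225/272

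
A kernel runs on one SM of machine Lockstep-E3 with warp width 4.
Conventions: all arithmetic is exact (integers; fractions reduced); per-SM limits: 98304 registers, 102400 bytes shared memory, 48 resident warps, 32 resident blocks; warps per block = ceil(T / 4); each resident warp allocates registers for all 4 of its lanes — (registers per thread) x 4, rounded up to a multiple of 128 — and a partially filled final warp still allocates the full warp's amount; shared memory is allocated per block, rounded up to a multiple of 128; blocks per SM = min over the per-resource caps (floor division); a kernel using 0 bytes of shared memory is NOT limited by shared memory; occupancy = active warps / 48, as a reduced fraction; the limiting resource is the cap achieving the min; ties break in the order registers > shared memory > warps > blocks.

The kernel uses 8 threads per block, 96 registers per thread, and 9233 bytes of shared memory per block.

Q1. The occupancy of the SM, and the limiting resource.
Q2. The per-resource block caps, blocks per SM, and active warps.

Answer: occupancy 5/12, limited by shared memory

registers: 128 blocks
shared memory: 10 blocks
warps: 24 blocks
blocks: 32 blocks

Answer: 10 blocks, 20 active warps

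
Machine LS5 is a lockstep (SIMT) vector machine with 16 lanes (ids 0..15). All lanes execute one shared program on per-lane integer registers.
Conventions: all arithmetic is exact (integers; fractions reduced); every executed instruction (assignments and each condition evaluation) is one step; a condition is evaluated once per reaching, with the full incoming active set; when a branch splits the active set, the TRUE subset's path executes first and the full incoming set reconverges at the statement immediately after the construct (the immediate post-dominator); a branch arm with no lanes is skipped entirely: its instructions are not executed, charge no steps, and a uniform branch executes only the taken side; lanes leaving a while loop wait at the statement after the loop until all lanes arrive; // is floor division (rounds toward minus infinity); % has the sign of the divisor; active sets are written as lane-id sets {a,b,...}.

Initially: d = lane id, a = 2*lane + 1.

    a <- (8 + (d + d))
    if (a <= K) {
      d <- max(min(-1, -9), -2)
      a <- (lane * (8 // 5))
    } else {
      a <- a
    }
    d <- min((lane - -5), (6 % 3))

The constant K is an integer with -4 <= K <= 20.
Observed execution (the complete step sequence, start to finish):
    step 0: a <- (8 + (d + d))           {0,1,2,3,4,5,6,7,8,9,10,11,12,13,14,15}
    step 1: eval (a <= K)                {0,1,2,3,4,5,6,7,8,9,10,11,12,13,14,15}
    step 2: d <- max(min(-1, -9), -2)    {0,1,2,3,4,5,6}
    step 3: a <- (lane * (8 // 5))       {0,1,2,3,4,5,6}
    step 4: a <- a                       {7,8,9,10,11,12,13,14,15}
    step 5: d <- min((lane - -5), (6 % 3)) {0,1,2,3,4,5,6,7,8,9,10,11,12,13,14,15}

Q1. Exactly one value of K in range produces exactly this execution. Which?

Answer: K = 20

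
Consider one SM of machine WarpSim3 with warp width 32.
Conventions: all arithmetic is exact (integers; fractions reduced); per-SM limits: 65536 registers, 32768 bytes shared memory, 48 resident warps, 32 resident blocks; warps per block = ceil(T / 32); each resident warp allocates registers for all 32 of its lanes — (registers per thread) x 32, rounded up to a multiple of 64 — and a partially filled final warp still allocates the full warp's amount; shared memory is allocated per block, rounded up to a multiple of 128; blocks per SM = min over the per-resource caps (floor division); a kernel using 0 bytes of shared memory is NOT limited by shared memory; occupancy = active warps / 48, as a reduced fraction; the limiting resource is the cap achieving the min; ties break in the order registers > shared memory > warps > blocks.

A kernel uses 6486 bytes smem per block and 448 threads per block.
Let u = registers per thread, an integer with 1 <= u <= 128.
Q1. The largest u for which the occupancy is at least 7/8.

Answer: u = 48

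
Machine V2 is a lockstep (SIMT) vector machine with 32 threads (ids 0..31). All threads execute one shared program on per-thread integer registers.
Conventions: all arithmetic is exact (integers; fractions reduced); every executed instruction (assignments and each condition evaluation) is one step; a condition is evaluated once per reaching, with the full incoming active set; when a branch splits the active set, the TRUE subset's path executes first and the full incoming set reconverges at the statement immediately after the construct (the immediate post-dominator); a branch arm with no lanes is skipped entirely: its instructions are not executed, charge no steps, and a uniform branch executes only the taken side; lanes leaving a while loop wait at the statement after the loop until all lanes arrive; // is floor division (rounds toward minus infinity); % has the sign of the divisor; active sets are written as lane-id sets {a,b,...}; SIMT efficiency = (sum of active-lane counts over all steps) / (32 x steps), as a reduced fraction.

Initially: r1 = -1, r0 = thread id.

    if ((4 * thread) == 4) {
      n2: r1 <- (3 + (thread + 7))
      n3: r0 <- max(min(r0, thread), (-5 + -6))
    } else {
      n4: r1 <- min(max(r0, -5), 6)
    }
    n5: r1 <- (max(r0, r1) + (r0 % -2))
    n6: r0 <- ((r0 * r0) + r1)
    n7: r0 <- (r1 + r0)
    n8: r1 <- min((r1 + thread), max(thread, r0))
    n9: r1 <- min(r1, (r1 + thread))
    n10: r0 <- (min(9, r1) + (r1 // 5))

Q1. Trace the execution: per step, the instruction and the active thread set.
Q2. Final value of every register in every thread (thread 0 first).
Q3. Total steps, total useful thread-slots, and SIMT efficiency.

step 0: eval ((4 * thread) == 4)     {0,1,2,3,4,5,6,7,8,9,10,11,12,13,14,15,16,17,18,19,20,21,22,23,24,25,26,27,28,29,30,31}
step 1: r1 <- (3 + (thread + 7))     {1}
step 2: r0 <- max(min(r0, thread), (-5 + -6)) {1}
step 3: r1 <- min(max(r0, -5), 6)    {0,2,3,4,5,6,7,8,9,10,11,12,13,14,15,16,17,18,19,20,21,22,23,24,25,26,27,28,29,30,31}
step 4: r1 <- (max(r0, r1) + (r0 % -2)) {0,1,2,3,4,5,6,7,8,9,10,11,12,13,14,15,16,17,18,19,20,21,22,23,24,25,26,27,28,29,30,31}
step 5: r0 <- ((r0 * r0) + r1)       {0,1,2,3,4,5,6,7,8,9,10,11,12,13,14,15,16,17,18,19,20,21,22,23,24,25,26,27,28,29,30,31}
step 6: r0 <- (r1 + r0)              {0,1,2,3,4,5,6,7,8,9,10,11,12,13,14,15,16,17,18,19,20,21,22,23,24,25,26,27,28,29,30,31}
step 7: r1 <- min((r1 + thread), max(thread, r0)) {0,1,2,3,4,5,6,7,8,9,10,11,12,13,14,15,16,17,18,19,20,21,22,23,24,25,26,27,28,29,30,31}
step 8: r1 <- min(r1, (r1 + thread)) {0,1,2,3,4,5,6,7,8,9,10,11,12,13,14,15,16,17,18,19,20,21,22,23,24,25,26,27,28,29,30,31}
step 9: r0 <- (min(9, r1) + (r1 // 5)) {0,1,2,3,4,5,6,7,8,9,10,11,12,13,14,15,16,17,18,19,20,21,22,23,24,25,26,27,28,29,30,31}

Answer: 10 steps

r1: 0,11,4,5,8,9,12,13,16,17,20,21,24,25,28,29,32,33,36,37,40,41,44,45,48,49,52,53,56,57,60,61
r0: 0,11,4,6,9,10,11,11,12,12,13,13,13,14,14,14,15,15,16,16,17,17,17,18,18,18,19,19,20,20,21,21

steps = 10; useful = 257; efficiency = 257/320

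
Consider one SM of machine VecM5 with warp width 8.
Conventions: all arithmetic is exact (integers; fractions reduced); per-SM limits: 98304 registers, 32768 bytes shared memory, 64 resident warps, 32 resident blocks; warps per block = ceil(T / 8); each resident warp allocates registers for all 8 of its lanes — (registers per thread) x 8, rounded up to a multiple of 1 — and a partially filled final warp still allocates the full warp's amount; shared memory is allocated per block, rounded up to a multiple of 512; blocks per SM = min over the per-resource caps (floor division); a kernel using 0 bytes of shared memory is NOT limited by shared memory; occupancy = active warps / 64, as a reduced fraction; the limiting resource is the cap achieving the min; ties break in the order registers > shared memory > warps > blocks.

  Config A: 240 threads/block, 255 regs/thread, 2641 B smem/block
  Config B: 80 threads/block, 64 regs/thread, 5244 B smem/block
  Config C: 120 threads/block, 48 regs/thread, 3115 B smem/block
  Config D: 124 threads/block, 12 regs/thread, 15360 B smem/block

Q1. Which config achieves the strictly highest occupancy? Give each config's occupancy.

occupancies: A 15/32, B 25/32, C 15/16, D 1/2

Answer: C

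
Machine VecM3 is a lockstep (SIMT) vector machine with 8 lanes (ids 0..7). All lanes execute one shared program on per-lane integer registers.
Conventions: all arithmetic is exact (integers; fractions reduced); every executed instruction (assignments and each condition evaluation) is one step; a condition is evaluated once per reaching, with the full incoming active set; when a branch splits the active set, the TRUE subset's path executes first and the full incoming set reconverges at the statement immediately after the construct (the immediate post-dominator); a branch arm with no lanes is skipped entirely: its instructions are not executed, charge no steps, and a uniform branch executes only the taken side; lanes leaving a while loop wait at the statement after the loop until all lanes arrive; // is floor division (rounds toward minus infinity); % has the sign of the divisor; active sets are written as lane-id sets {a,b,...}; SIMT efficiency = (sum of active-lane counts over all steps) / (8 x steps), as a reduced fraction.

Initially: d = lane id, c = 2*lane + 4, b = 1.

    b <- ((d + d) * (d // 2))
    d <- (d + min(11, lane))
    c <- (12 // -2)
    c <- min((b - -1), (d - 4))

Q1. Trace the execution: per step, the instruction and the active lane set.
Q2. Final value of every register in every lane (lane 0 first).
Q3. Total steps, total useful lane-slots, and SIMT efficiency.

step 0: b <- ((d + d) * (d // 2))    {0,1,2,3,4,5,6,7}
step 1: d <- (d + min(11, lane))     {0,1,2,3,4,5,6,7}
step 2: c <- (12 // -2)              {0,1,2,3,4,5,6,7}
step 3: c <- min((b - -1), (d - 4))  {0,1,2,3,4,5,6,7}

Answer: 4 steps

d: 0,2,4,6,8,10,12,14
c: -4,-2,0,2,4,6,8,10
b: 0,0,4,6,16,20,36,42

steps = 4; useful = 32; efficiency = 32/32 = 1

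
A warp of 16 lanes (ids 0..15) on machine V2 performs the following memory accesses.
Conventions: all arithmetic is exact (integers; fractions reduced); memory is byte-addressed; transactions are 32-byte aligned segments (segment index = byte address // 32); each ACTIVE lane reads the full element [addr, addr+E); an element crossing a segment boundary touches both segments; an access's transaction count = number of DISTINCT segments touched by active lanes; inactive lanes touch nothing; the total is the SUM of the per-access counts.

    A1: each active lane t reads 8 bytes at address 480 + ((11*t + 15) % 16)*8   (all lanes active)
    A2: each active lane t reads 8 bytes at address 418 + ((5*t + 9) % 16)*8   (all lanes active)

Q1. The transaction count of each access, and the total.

A1: 4 transactions
A2: 5 transactions

Answer: 4,5; total 9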